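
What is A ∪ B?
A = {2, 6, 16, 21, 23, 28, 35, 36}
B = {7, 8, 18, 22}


Set A = {2, 6, 16, 21, 23, 28, 35, 36}
Set B = {7, 8, 18, 22}
A ∪ B includes all elements in either set.
Elements from A: {2, 6, 16, 21, 23, 28, 35, 36}
Elements from B not already included: {7, 8, 18, 22}
A ∪ B = {2, 6, 7, 8, 16, 18, 21, 22, 23, 28, 35, 36}

{2, 6, 7, 8, 16, 18, 21, 22, 23, 28, 35, 36}


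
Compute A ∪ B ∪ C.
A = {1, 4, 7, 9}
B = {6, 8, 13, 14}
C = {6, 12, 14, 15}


Set A = {1, 4, 7, 9}
Set B = {6, 8, 13, 14}
Set C = {6, 12, 14, 15}
First, A ∪ B = {1, 4, 6, 7, 8, 9, 13, 14}
Then, (A ∪ B) ∪ C = {1, 4, 6, 7, 8, 9, 12, 13, 14, 15}

{1, 4, 6, 7, 8, 9, 12, 13, 14, 15}


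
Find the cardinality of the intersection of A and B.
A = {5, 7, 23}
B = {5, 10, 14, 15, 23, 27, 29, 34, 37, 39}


Set A = {5, 7, 23}
Set B = {5, 10, 14, 15, 23, 27, 29, 34, 37, 39}
A ∩ B = {5, 23}
|A ∩ B| = 2

2


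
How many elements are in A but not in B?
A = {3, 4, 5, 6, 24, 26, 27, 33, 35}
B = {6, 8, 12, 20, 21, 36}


Set A = {3, 4, 5, 6, 24, 26, 27, 33, 35}
Set B = {6, 8, 12, 20, 21, 36}
A \ B = {3, 4, 5, 24, 26, 27, 33, 35}
|A \ B| = 8

8


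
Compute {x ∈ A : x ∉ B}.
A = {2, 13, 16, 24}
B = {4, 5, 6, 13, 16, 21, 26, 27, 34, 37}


Set A = {2, 13, 16, 24}
Set B = {4, 5, 6, 13, 16, 21, 26, 27, 34, 37}
Check each element of A against B:
2 ∉ B (include), 13 ∈ B, 16 ∈ B, 24 ∉ B (include)
Elements of A not in B: {2, 24}

{2, 24}


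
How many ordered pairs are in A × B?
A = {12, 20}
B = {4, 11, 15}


Set A = {12, 20} has 2 elements.
Set B = {4, 11, 15} has 3 elements.
|A × B| = |A| × |B| = 2 × 3 = 6

6


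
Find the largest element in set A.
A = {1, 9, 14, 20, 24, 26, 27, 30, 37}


Set A = {1, 9, 14, 20, 24, 26, 27, 30, 37}
Elements in ascending order: 1, 9, 14, 20, 24, 26, 27, 30, 37
The largest element is 37.

37


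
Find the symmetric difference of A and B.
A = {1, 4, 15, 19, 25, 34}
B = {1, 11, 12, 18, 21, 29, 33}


Set A = {1, 4, 15, 19, 25, 34}
Set B = {1, 11, 12, 18, 21, 29, 33}
A △ B = (A \ B) ∪ (B \ A)
Elements in A but not B: {4, 15, 19, 25, 34}
Elements in B but not A: {11, 12, 18, 21, 29, 33}
A △ B = {4, 11, 12, 15, 18, 19, 21, 25, 29, 33, 34}

{4, 11, 12, 15, 18, 19, 21, 25, 29, 33, 34}


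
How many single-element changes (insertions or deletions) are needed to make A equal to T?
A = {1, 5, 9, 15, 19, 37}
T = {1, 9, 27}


Set A = {1, 5, 9, 15, 19, 37}
Set T = {1, 9, 27}
Elements to remove from A (in A, not in T): {5, 15, 19, 37} → 4 removals
Elements to add to A (in T, not in A): {27} → 1 additions
Total edits = 4 + 1 = 5

5


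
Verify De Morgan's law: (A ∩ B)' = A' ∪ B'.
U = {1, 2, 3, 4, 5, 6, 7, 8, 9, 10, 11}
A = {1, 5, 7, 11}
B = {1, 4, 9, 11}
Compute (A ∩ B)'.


U = {1, 2, 3, 4, 5, 6, 7, 8, 9, 10, 11}
A = {1, 5, 7, 11}, B = {1, 4, 9, 11}
A ∩ B = {1, 11}
(A ∩ B)' = U \ (A ∩ B) = {2, 3, 4, 5, 6, 7, 8, 9, 10}
Verification via A' ∪ B': A' = {2, 3, 4, 6, 8, 9, 10}, B' = {2, 3, 5, 6, 7, 8, 10}
A' ∪ B' = {2, 3, 4, 5, 6, 7, 8, 9, 10} ✓

{2, 3, 4, 5, 6, 7, 8, 9, 10}


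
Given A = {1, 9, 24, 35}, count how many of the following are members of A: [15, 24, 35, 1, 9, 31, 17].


Set A = {1, 9, 24, 35}
Candidates: [15, 24, 35, 1, 9, 31, 17]
Check each candidate:
15 ∉ A, 24 ∈ A, 35 ∈ A, 1 ∈ A, 9 ∈ A, 31 ∉ A, 17 ∉ A
Count of candidates in A: 4

4


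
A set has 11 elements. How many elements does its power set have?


The set has 11 elements.
The power set contains all possible subsets.
|P(A)| = 2^|A| = 2^11 = 2048

2048


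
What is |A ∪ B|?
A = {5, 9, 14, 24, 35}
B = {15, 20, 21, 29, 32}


Set A = {5, 9, 14, 24, 35}, |A| = 5
Set B = {15, 20, 21, 29, 32}, |B| = 5
A ∩ B = {}, |A ∩ B| = 0
|A ∪ B| = |A| + |B| - |A ∩ B| = 5 + 5 - 0 = 10

10


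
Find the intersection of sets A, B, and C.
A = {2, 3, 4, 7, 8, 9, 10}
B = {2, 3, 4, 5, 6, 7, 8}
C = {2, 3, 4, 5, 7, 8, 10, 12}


Set A = {2, 3, 4, 7, 8, 9, 10}
Set B = {2, 3, 4, 5, 6, 7, 8}
Set C = {2, 3, 4, 5, 7, 8, 10, 12}
First, A ∩ B = {2, 3, 4, 7, 8}
Then, (A ∩ B) ∩ C = {2, 3, 4, 7, 8}

{2, 3, 4, 7, 8}


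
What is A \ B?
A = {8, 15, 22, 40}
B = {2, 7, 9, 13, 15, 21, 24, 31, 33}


Set A = {8, 15, 22, 40}
Set B = {2, 7, 9, 13, 15, 21, 24, 31, 33}
A \ B includes elements in A that are not in B.
Check each element of A:
8 (not in B, keep), 15 (in B, remove), 22 (not in B, keep), 40 (not in B, keep)
A \ B = {8, 22, 40}

{8, 22, 40}


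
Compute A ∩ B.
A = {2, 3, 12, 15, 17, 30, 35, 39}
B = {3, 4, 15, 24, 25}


Set A = {2, 3, 12, 15, 17, 30, 35, 39}
Set B = {3, 4, 15, 24, 25}
A ∩ B includes only elements in both sets.
Check each element of A against B:
2 ✗, 3 ✓, 12 ✗, 15 ✓, 17 ✗, 30 ✗, 35 ✗, 39 ✗
A ∩ B = {3, 15}

{3, 15}


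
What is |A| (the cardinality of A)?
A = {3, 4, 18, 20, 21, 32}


Set A = {3, 4, 18, 20, 21, 32}
Listing elements: 3, 4, 18, 20, 21, 32
Counting: 6 elements
|A| = 6

6


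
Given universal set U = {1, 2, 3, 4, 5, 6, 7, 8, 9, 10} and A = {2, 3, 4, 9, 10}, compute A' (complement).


Universal set U = {1, 2, 3, 4, 5, 6, 7, 8, 9, 10}
Set A = {2, 3, 4, 9, 10}
A' = U \ A = elements in U but not in A
Checking each element of U:
1 (not in A, include), 2 (in A, exclude), 3 (in A, exclude), 4 (in A, exclude), 5 (not in A, include), 6 (not in A, include), 7 (not in A, include), 8 (not in A, include), 9 (in A, exclude), 10 (in A, exclude)
A' = {1, 5, 6, 7, 8}

{1, 5, 6, 7, 8}


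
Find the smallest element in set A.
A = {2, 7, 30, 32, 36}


Set A = {2, 7, 30, 32, 36}
Elements in ascending order: 2, 7, 30, 32, 36
The smallest element is 2.

2


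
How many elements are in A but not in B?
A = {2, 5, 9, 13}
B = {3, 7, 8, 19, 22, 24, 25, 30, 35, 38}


Set A = {2, 5, 9, 13}
Set B = {3, 7, 8, 19, 22, 24, 25, 30, 35, 38}
A \ B = {2, 5, 9, 13}
|A \ B| = 4

4


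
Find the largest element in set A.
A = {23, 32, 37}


Set A = {23, 32, 37}
Elements in ascending order: 23, 32, 37
The largest element is 37.

37


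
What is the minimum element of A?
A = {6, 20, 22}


Set A = {6, 20, 22}
Elements in ascending order: 6, 20, 22
The smallest element is 6.

6


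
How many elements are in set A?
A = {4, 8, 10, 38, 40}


Set A = {4, 8, 10, 38, 40}
Listing elements: 4, 8, 10, 38, 40
Counting: 5 elements
|A| = 5

5


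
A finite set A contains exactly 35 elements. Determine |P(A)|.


The set has 35 elements.
The power set contains all possible subsets.
|P(A)| = 2^|A| = 2^35 = 34359738368

34359738368


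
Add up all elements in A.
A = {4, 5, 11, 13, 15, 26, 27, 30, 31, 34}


Set A = {4, 5, 11, 13, 15, 26, 27, 30, 31, 34}
Sum = 4 + 5 + 11 + 13 + 15 + 26 + 27 + 30 + 31 + 34 = 196

196


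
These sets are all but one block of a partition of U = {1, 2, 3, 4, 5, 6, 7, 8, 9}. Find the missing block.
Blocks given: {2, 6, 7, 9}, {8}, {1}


U = {1, 2, 3, 4, 5, 6, 7, 8, 9}
Shown blocks: {2, 6, 7, 9}, {8}, {1}
A partition's blocks are pairwise disjoint and cover U, so the missing block = U \ (union of shown blocks).
Union of shown blocks: {1, 2, 6, 7, 8, 9}
Missing block = U \ (union) = {3, 4, 5}

{3, 4, 5}


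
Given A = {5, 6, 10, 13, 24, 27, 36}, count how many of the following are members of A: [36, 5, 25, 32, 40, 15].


Set A = {5, 6, 10, 13, 24, 27, 36}
Candidates: [36, 5, 25, 32, 40, 15]
Check each candidate:
36 ∈ A, 5 ∈ A, 25 ∉ A, 32 ∉ A, 40 ∉ A, 15 ∉ A
Count of candidates in A: 2

2


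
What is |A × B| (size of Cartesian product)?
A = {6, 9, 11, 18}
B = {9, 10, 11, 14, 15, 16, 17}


Set A = {6, 9, 11, 18} has 4 elements.
Set B = {9, 10, 11, 14, 15, 16, 17} has 7 elements.
|A × B| = |A| × |B| = 4 × 7 = 28

28


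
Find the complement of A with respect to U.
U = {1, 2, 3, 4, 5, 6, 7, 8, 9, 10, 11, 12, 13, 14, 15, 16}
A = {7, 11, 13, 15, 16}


Universal set U = {1, 2, 3, 4, 5, 6, 7, 8, 9, 10, 11, 12, 13, 14, 15, 16}
Set A = {7, 11, 13, 15, 16}
A' = U \ A = elements in U but not in A
Checking each element of U:
1 (not in A, include), 2 (not in A, include), 3 (not in A, include), 4 (not in A, include), 5 (not in A, include), 6 (not in A, include), 7 (in A, exclude), 8 (not in A, include), 9 (not in A, include), 10 (not in A, include), 11 (in A, exclude), 12 (not in A, include), 13 (in A, exclude), 14 (not in A, include), 15 (in A, exclude), 16 (in A, exclude)
A' = {1, 2, 3, 4, 5, 6, 8, 9, 10, 12, 14}

{1, 2, 3, 4, 5, 6, 8, 9, 10, 12, 14}


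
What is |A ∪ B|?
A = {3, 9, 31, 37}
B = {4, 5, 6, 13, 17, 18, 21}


Set A = {3, 9, 31, 37}, |A| = 4
Set B = {4, 5, 6, 13, 17, 18, 21}, |B| = 7
A ∩ B = {}, |A ∩ B| = 0
|A ∪ B| = |A| + |B| - |A ∩ B| = 4 + 7 - 0 = 11

11


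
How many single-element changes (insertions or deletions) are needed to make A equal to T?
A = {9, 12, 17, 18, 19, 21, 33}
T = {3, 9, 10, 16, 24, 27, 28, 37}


Set A = {9, 12, 17, 18, 19, 21, 33}
Set T = {3, 9, 10, 16, 24, 27, 28, 37}
Elements to remove from A (in A, not in T): {12, 17, 18, 19, 21, 33} → 6 removals
Elements to add to A (in T, not in A): {3, 10, 16, 24, 27, 28, 37} → 7 additions
Total edits = 6 + 7 = 13

13


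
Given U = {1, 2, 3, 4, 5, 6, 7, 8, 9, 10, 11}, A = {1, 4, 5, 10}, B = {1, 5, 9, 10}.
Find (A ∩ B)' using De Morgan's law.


U = {1, 2, 3, 4, 5, 6, 7, 8, 9, 10, 11}
A = {1, 4, 5, 10}, B = {1, 5, 9, 10}
A ∩ B = {1, 5, 10}
(A ∩ B)' = U \ (A ∩ B) = {2, 3, 4, 6, 7, 8, 9, 11}
Verification via A' ∪ B': A' = {2, 3, 6, 7, 8, 9, 11}, B' = {2, 3, 4, 6, 7, 8, 11}
A' ∪ B' = {2, 3, 4, 6, 7, 8, 9, 11} ✓

{2, 3, 4, 6, 7, 8, 9, 11}


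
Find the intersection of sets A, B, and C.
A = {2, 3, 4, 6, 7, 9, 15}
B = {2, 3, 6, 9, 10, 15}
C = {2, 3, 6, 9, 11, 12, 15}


Set A = {2, 3, 4, 6, 7, 9, 15}
Set B = {2, 3, 6, 9, 10, 15}
Set C = {2, 3, 6, 9, 11, 12, 15}
First, A ∩ B = {2, 3, 6, 9, 15}
Then, (A ∩ B) ∩ C = {2, 3, 6, 9, 15}

{2, 3, 6, 9, 15}


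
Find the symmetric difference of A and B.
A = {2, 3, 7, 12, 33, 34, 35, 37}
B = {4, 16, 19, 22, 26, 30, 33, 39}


Set A = {2, 3, 7, 12, 33, 34, 35, 37}
Set B = {4, 16, 19, 22, 26, 30, 33, 39}
A △ B = (A \ B) ∪ (B \ A)
Elements in A but not B: {2, 3, 7, 12, 34, 35, 37}
Elements in B but not A: {4, 16, 19, 22, 26, 30, 39}
A △ B = {2, 3, 4, 7, 12, 16, 19, 22, 26, 30, 34, 35, 37, 39}

{2, 3, 4, 7, 12, 16, 19, 22, 26, 30, 34, 35, 37, 39}


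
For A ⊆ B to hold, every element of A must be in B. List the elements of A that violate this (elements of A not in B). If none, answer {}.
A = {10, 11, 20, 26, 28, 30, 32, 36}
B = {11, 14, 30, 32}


Set A = {10, 11, 20, 26, 28, 30, 32, 36}
Set B = {11, 14, 30, 32}
Check each element of A against B:
10 ∉ B (include), 11 ∈ B, 20 ∉ B (include), 26 ∉ B (include), 28 ∉ B (include), 30 ∈ B, 32 ∈ B, 36 ∉ B (include)
Elements of A not in B: {10, 20, 26, 28, 36}

{10, 20, 26, 28, 36}


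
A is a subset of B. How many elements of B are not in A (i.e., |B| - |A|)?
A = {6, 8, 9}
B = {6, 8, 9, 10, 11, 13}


Set A = {6, 8, 9}, |A| = 3
Set B = {6, 8, 9, 10, 11, 13}, |B| = 6
Since A ⊆ B: B \ A = {10, 11, 13}
|B| - |A| = 6 - 3 = 3

3


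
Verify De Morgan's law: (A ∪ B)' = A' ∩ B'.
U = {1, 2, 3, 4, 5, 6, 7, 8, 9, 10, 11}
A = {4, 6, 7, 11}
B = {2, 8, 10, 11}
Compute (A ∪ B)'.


U = {1, 2, 3, 4, 5, 6, 7, 8, 9, 10, 11}
A = {4, 6, 7, 11}, B = {2, 8, 10, 11}
A ∪ B = {2, 4, 6, 7, 8, 10, 11}
(A ∪ B)' = U \ (A ∪ B) = {1, 3, 5, 9}
Verification via A' ∩ B': A' = {1, 2, 3, 5, 8, 9, 10}, B' = {1, 3, 4, 5, 6, 7, 9}
A' ∩ B' = {1, 3, 5, 9} ✓

{1, 3, 5, 9}


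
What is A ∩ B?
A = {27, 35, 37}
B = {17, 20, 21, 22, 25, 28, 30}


Set A = {27, 35, 37}
Set B = {17, 20, 21, 22, 25, 28, 30}
A ∩ B includes only elements in both sets.
Check each element of A against B:
27 ✗, 35 ✗, 37 ✗
A ∩ B = {}

{}


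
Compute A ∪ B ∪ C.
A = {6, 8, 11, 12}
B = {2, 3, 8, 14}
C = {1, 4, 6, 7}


Set A = {6, 8, 11, 12}
Set B = {2, 3, 8, 14}
Set C = {1, 4, 6, 7}
First, A ∪ B = {2, 3, 6, 8, 11, 12, 14}
Then, (A ∪ B) ∪ C = {1, 2, 3, 4, 6, 7, 8, 11, 12, 14}

{1, 2, 3, 4, 6, 7, 8, 11, 12, 14}


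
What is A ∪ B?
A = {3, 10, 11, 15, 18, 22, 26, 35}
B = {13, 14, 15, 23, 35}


Set A = {3, 10, 11, 15, 18, 22, 26, 35}
Set B = {13, 14, 15, 23, 35}
A ∪ B includes all elements in either set.
Elements from A: {3, 10, 11, 15, 18, 22, 26, 35}
Elements from B not already included: {13, 14, 23}
A ∪ B = {3, 10, 11, 13, 14, 15, 18, 22, 23, 26, 35}

{3, 10, 11, 13, 14, 15, 18, 22, 23, 26, 35}


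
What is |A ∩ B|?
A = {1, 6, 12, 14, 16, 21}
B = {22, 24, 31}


Set A = {1, 6, 12, 14, 16, 21}
Set B = {22, 24, 31}
A ∩ B = {}
|A ∩ B| = 0

0


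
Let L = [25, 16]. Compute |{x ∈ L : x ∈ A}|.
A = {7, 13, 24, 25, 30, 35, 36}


Set A = {7, 13, 24, 25, 30, 35, 36}
Candidates: [25, 16]
Check each candidate:
25 ∈ A, 16 ∉ A
Count of candidates in A: 1

1


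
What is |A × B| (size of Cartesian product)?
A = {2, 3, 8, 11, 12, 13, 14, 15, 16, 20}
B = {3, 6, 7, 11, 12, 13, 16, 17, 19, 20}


Set A = {2, 3, 8, 11, 12, 13, 14, 15, 16, 20} has 10 elements.
Set B = {3, 6, 7, 11, 12, 13, 16, 17, 19, 20} has 10 elements.
|A × B| = |A| × |B| = 10 × 10 = 100

100


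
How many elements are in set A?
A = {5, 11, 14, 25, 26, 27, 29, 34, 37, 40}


Set A = {5, 11, 14, 25, 26, 27, 29, 34, 37, 40}
Listing elements: 5, 11, 14, 25, 26, 27, 29, 34, 37, 40
Counting: 10 elements
|A| = 10

10


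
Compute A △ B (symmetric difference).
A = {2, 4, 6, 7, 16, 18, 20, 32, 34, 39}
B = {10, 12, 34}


Set A = {2, 4, 6, 7, 16, 18, 20, 32, 34, 39}
Set B = {10, 12, 34}
A △ B = (A \ B) ∪ (B \ A)
Elements in A but not B: {2, 4, 6, 7, 16, 18, 20, 32, 39}
Elements in B but not A: {10, 12}
A △ B = {2, 4, 6, 7, 10, 12, 16, 18, 20, 32, 39}

{2, 4, 6, 7, 10, 12, 16, 18, 20, 32, 39}


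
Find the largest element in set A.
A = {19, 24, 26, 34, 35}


Set A = {19, 24, 26, 34, 35}
Elements in ascending order: 19, 24, 26, 34, 35
The largest element is 35.

35


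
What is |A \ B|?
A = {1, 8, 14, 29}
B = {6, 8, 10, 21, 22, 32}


Set A = {1, 8, 14, 29}
Set B = {6, 8, 10, 21, 22, 32}
A \ B = {1, 14, 29}
|A \ B| = 3

3


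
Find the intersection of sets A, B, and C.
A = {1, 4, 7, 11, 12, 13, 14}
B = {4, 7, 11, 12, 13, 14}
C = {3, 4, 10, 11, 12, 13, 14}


Set A = {1, 4, 7, 11, 12, 13, 14}
Set B = {4, 7, 11, 12, 13, 14}
Set C = {3, 4, 10, 11, 12, 13, 14}
First, A ∩ B = {4, 7, 11, 12, 13, 14}
Then, (A ∩ B) ∩ C = {4, 11, 12, 13, 14}

{4, 11, 12, 13, 14}


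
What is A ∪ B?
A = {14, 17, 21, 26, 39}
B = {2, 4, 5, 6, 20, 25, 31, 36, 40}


Set A = {14, 17, 21, 26, 39}
Set B = {2, 4, 5, 6, 20, 25, 31, 36, 40}
A ∪ B includes all elements in either set.
Elements from A: {14, 17, 21, 26, 39}
Elements from B not already included: {2, 4, 5, 6, 20, 25, 31, 36, 40}
A ∪ B = {2, 4, 5, 6, 14, 17, 20, 21, 25, 26, 31, 36, 39, 40}

{2, 4, 5, 6, 14, 17, 20, 21, 25, 26, 31, 36, 39, 40}


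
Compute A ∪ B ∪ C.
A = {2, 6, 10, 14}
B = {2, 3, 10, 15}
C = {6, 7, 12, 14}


Set A = {2, 6, 10, 14}
Set B = {2, 3, 10, 15}
Set C = {6, 7, 12, 14}
First, A ∪ B = {2, 3, 6, 10, 14, 15}
Then, (A ∪ B) ∪ C = {2, 3, 6, 7, 10, 12, 14, 15}

{2, 3, 6, 7, 10, 12, 14, 15}


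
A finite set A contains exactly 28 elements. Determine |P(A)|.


The set has 28 elements.
The power set contains all possible subsets.
|P(A)| = 2^|A| = 2^28 = 268435456

268435456


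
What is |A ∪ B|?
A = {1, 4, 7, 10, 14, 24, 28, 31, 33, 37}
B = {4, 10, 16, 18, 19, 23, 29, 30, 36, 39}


Set A = {1, 4, 7, 10, 14, 24, 28, 31, 33, 37}, |A| = 10
Set B = {4, 10, 16, 18, 19, 23, 29, 30, 36, 39}, |B| = 10
A ∩ B = {4, 10}, |A ∩ B| = 2
|A ∪ B| = |A| + |B| - |A ∩ B| = 10 + 10 - 2 = 18

18


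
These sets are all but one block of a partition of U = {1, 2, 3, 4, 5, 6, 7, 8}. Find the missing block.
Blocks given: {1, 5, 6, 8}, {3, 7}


U = {1, 2, 3, 4, 5, 6, 7, 8}
Shown blocks: {1, 5, 6, 8}, {3, 7}
A partition's blocks are pairwise disjoint and cover U, so the missing block = U \ (union of shown blocks).
Union of shown blocks: {1, 3, 5, 6, 7, 8}
Missing block = U \ (union) = {2, 4}

{2, 4}


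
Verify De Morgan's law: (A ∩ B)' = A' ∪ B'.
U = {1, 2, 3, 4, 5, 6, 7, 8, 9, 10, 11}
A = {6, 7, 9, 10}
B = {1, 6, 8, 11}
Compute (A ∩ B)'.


U = {1, 2, 3, 4, 5, 6, 7, 8, 9, 10, 11}
A = {6, 7, 9, 10}, B = {1, 6, 8, 11}
A ∩ B = {6}
(A ∩ B)' = U \ (A ∩ B) = {1, 2, 3, 4, 5, 7, 8, 9, 10, 11}
Verification via A' ∪ B': A' = {1, 2, 3, 4, 5, 8, 11}, B' = {2, 3, 4, 5, 7, 9, 10}
A' ∪ B' = {1, 2, 3, 4, 5, 7, 8, 9, 10, 11} ✓

{1, 2, 3, 4, 5, 7, 8, 9, 10, 11}


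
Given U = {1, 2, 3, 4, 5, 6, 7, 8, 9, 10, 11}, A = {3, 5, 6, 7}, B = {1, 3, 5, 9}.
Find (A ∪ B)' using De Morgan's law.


U = {1, 2, 3, 4, 5, 6, 7, 8, 9, 10, 11}
A = {3, 5, 6, 7}, B = {1, 3, 5, 9}
A ∪ B = {1, 3, 5, 6, 7, 9}
(A ∪ B)' = U \ (A ∪ B) = {2, 4, 8, 10, 11}
Verification via A' ∩ B': A' = {1, 2, 4, 8, 9, 10, 11}, B' = {2, 4, 6, 7, 8, 10, 11}
A' ∩ B' = {2, 4, 8, 10, 11} ✓

{2, 4, 8, 10, 11}


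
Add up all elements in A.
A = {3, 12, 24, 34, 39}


Set A = {3, 12, 24, 34, 39}
Sum = 3 + 12 + 24 + 34 + 39 = 112

112


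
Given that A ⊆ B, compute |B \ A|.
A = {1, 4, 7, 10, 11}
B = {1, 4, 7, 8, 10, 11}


Set A = {1, 4, 7, 10, 11}, |A| = 5
Set B = {1, 4, 7, 8, 10, 11}, |B| = 6
Since A ⊆ B: B \ A = {8}
|B| - |A| = 6 - 5 = 1

1


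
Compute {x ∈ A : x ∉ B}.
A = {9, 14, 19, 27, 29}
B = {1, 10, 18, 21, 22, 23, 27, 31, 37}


Set A = {9, 14, 19, 27, 29}
Set B = {1, 10, 18, 21, 22, 23, 27, 31, 37}
Check each element of A against B:
9 ∉ B (include), 14 ∉ B (include), 19 ∉ B (include), 27 ∈ B, 29 ∉ B (include)
Elements of A not in B: {9, 14, 19, 29}

{9, 14, 19, 29}


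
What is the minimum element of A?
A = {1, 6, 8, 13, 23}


Set A = {1, 6, 8, 13, 23}
Elements in ascending order: 1, 6, 8, 13, 23
The smallest element is 1.

1


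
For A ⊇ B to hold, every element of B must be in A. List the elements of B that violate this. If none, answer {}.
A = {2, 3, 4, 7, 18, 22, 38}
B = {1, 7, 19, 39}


Set A = {2, 3, 4, 7, 18, 22, 38}
Set B = {1, 7, 19, 39}
Check each element of B against A:
1 ∉ A (include), 7 ∈ A, 19 ∉ A (include), 39 ∉ A (include)
Elements of B not in A: {1, 19, 39}

{1, 19, 39}


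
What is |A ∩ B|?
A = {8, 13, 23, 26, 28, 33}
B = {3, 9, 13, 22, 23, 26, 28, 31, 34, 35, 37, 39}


Set A = {8, 13, 23, 26, 28, 33}
Set B = {3, 9, 13, 22, 23, 26, 28, 31, 34, 35, 37, 39}
A ∩ B = {13, 23, 26, 28}
|A ∩ B| = 4

4


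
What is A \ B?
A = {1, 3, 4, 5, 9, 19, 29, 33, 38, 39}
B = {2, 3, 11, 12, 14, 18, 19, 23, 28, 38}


Set A = {1, 3, 4, 5, 9, 19, 29, 33, 38, 39}
Set B = {2, 3, 11, 12, 14, 18, 19, 23, 28, 38}
A \ B includes elements in A that are not in B.
Check each element of A:
1 (not in B, keep), 3 (in B, remove), 4 (not in B, keep), 5 (not in B, keep), 9 (not in B, keep), 19 (in B, remove), 29 (not in B, keep), 33 (not in B, keep), 38 (in B, remove), 39 (not in B, keep)
A \ B = {1, 4, 5, 9, 29, 33, 39}

{1, 4, 5, 9, 29, 33, 39}


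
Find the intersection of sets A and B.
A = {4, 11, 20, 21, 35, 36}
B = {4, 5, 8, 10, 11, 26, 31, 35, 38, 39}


Set A = {4, 11, 20, 21, 35, 36}
Set B = {4, 5, 8, 10, 11, 26, 31, 35, 38, 39}
A ∩ B includes only elements in both sets.
Check each element of A against B:
4 ✓, 11 ✓, 20 ✗, 21 ✗, 35 ✓, 36 ✗
A ∩ B = {4, 11, 35}

{4, 11, 35}


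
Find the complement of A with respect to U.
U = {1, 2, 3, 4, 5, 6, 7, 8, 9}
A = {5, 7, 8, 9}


Universal set U = {1, 2, 3, 4, 5, 6, 7, 8, 9}
Set A = {5, 7, 8, 9}
A' = U \ A = elements in U but not in A
Checking each element of U:
1 (not in A, include), 2 (not in A, include), 3 (not in A, include), 4 (not in A, include), 5 (in A, exclude), 6 (not in A, include), 7 (in A, exclude), 8 (in A, exclude), 9 (in A, exclude)
A' = {1, 2, 3, 4, 6}

{1, 2, 3, 4, 6}


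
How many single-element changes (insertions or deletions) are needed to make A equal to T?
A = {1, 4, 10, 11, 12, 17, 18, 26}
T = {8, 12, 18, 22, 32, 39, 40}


Set A = {1, 4, 10, 11, 12, 17, 18, 26}
Set T = {8, 12, 18, 22, 32, 39, 40}
Elements to remove from A (in A, not in T): {1, 4, 10, 11, 17, 26} → 6 removals
Elements to add to A (in T, not in A): {8, 22, 32, 39, 40} → 5 additions
Total edits = 6 + 5 = 11

11


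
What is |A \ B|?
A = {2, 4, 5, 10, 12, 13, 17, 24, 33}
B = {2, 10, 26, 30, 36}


Set A = {2, 4, 5, 10, 12, 13, 17, 24, 33}
Set B = {2, 10, 26, 30, 36}
A \ B = {4, 5, 12, 13, 17, 24, 33}
|A \ B| = 7

7


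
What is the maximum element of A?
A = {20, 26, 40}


Set A = {20, 26, 40}
Elements in ascending order: 20, 26, 40
The largest element is 40.

40


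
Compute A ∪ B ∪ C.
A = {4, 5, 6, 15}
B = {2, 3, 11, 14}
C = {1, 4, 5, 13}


Set A = {4, 5, 6, 15}
Set B = {2, 3, 11, 14}
Set C = {1, 4, 5, 13}
First, A ∪ B = {2, 3, 4, 5, 6, 11, 14, 15}
Then, (A ∪ B) ∪ C = {1, 2, 3, 4, 5, 6, 11, 13, 14, 15}

{1, 2, 3, 4, 5, 6, 11, 13, 14, 15}


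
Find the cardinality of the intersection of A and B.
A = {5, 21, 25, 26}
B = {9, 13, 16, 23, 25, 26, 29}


Set A = {5, 21, 25, 26}
Set B = {9, 13, 16, 23, 25, 26, 29}
A ∩ B = {25, 26}
|A ∩ B| = 2

2


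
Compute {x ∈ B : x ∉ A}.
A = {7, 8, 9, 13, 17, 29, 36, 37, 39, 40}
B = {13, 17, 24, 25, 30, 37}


Set A = {7, 8, 9, 13, 17, 29, 36, 37, 39, 40}
Set B = {13, 17, 24, 25, 30, 37}
Check each element of B against A:
13 ∈ A, 17 ∈ A, 24 ∉ A (include), 25 ∉ A (include), 30 ∉ A (include), 37 ∈ A
Elements of B not in A: {24, 25, 30}

{24, 25, 30}


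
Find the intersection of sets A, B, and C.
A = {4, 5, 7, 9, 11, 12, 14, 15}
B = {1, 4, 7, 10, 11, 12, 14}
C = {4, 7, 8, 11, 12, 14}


Set A = {4, 5, 7, 9, 11, 12, 14, 15}
Set B = {1, 4, 7, 10, 11, 12, 14}
Set C = {4, 7, 8, 11, 12, 14}
First, A ∩ B = {4, 7, 11, 12, 14}
Then, (A ∩ B) ∩ C = {4, 7, 11, 12, 14}

{4, 7, 11, 12, 14}


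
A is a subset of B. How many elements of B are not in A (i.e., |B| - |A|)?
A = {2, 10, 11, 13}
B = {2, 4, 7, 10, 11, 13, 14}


Set A = {2, 10, 11, 13}, |A| = 4
Set B = {2, 4, 7, 10, 11, 13, 14}, |B| = 7
Since A ⊆ B: B \ A = {4, 7, 14}
|B| - |A| = 7 - 4 = 3

3


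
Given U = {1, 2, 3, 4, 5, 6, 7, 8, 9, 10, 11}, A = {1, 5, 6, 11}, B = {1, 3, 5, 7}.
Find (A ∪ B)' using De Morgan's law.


U = {1, 2, 3, 4, 5, 6, 7, 8, 9, 10, 11}
A = {1, 5, 6, 11}, B = {1, 3, 5, 7}
A ∪ B = {1, 3, 5, 6, 7, 11}
(A ∪ B)' = U \ (A ∪ B) = {2, 4, 8, 9, 10}
Verification via A' ∩ B': A' = {2, 3, 4, 7, 8, 9, 10}, B' = {2, 4, 6, 8, 9, 10, 11}
A' ∩ B' = {2, 4, 8, 9, 10} ✓

{2, 4, 8, 9, 10}


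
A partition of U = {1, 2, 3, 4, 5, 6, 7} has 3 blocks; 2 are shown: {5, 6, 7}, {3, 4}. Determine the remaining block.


U = {1, 2, 3, 4, 5, 6, 7}
Shown blocks: {5, 6, 7}, {3, 4}
A partition's blocks are pairwise disjoint and cover U, so the missing block = U \ (union of shown blocks).
Union of shown blocks: {3, 4, 5, 6, 7}
Missing block = U \ (union) = {1, 2}

{1, 2}


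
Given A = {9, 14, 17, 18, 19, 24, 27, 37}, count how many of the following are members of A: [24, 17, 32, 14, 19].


Set A = {9, 14, 17, 18, 19, 24, 27, 37}
Candidates: [24, 17, 32, 14, 19]
Check each candidate:
24 ∈ A, 17 ∈ A, 32 ∉ A, 14 ∈ A, 19 ∈ A
Count of candidates in A: 4

4


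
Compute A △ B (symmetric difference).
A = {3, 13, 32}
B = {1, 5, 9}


Set A = {3, 13, 32}
Set B = {1, 5, 9}
A △ B = (A \ B) ∪ (B \ A)
Elements in A but not B: {3, 13, 32}
Elements in B but not A: {1, 5, 9}
A △ B = {1, 3, 5, 9, 13, 32}

{1, 3, 5, 9, 13, 32}


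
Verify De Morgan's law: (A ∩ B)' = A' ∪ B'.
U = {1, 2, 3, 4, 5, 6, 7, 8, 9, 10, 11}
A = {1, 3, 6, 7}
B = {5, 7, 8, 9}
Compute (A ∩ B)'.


U = {1, 2, 3, 4, 5, 6, 7, 8, 9, 10, 11}
A = {1, 3, 6, 7}, B = {5, 7, 8, 9}
A ∩ B = {7}
(A ∩ B)' = U \ (A ∩ B) = {1, 2, 3, 4, 5, 6, 8, 9, 10, 11}
Verification via A' ∪ B': A' = {2, 4, 5, 8, 9, 10, 11}, B' = {1, 2, 3, 4, 6, 10, 11}
A' ∪ B' = {1, 2, 3, 4, 5, 6, 8, 9, 10, 11} ✓

{1, 2, 3, 4, 5, 6, 8, 9, 10, 11}


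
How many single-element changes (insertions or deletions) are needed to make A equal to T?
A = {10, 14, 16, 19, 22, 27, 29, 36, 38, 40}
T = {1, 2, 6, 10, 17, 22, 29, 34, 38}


Set A = {10, 14, 16, 19, 22, 27, 29, 36, 38, 40}
Set T = {1, 2, 6, 10, 17, 22, 29, 34, 38}
Elements to remove from A (in A, not in T): {14, 16, 19, 27, 36, 40} → 6 removals
Elements to add to A (in T, not in A): {1, 2, 6, 17, 34} → 5 additions
Total edits = 6 + 5 = 11

11


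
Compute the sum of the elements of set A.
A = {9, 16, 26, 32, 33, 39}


Set A = {9, 16, 26, 32, 33, 39}
Sum = 9 + 16 + 26 + 32 + 33 + 39 = 155

155


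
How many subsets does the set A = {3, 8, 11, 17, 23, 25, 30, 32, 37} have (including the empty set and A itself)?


Set A = {3, 8, 11, 17, 23, 25, 30, 32, 37}
|A| = 9
The power set P(A) contains all subsets of A.
|P(A)| = 2^|A| = 2^9 = 512

512


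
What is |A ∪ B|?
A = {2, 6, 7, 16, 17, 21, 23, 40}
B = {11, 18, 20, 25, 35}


Set A = {2, 6, 7, 16, 17, 21, 23, 40}, |A| = 8
Set B = {11, 18, 20, 25, 35}, |B| = 5
A ∩ B = {}, |A ∩ B| = 0
|A ∪ B| = |A| + |B| - |A ∩ B| = 8 + 5 - 0 = 13

13


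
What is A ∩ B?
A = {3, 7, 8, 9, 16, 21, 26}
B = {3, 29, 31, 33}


Set A = {3, 7, 8, 9, 16, 21, 26}
Set B = {3, 29, 31, 33}
A ∩ B includes only elements in both sets.
Check each element of A against B:
3 ✓, 7 ✗, 8 ✗, 9 ✗, 16 ✗, 21 ✗, 26 ✗
A ∩ B = {3}

{3}


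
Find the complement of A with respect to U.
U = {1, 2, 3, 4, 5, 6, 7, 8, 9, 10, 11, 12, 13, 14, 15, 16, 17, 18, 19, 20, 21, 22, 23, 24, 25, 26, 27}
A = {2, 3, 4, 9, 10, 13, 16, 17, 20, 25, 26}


Universal set U = {1, 2, 3, 4, 5, 6, 7, 8, 9, 10, 11, 12, 13, 14, 15, 16, 17, 18, 19, 20, 21, 22, 23, 24, 25, 26, 27}
Set A = {2, 3, 4, 9, 10, 13, 16, 17, 20, 25, 26}
A' = U \ A = elements in U but not in A
Checking each element of U:
1 (not in A, include), 2 (in A, exclude), 3 (in A, exclude), 4 (in A, exclude), 5 (not in A, include), 6 (not in A, include), 7 (not in A, include), 8 (not in A, include), 9 (in A, exclude), 10 (in A, exclude), 11 (not in A, include), 12 (not in A, include), 13 (in A, exclude), 14 (not in A, include), 15 (not in A, include), 16 (in A, exclude), 17 (in A, exclude), 18 (not in A, include), 19 (not in A, include), 20 (in A, exclude), 21 (not in A, include), 22 (not in A, include), 23 (not in A, include), 24 (not in A, include), 25 (in A, exclude), 26 (in A, exclude), 27 (not in A, include)
A' = {1, 5, 6, 7, 8, 11, 12, 14, 15, 18, 19, 21, 22, 23, 24, 27}

{1, 5, 6, 7, 8, 11, 12, 14, 15, 18, 19, 21, 22, 23, 24, 27}


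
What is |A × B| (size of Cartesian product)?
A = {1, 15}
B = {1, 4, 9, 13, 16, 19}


Set A = {1, 15} has 2 elements.
Set B = {1, 4, 9, 13, 16, 19} has 6 elements.
|A × B| = |A| × |B| = 2 × 6 = 12

12


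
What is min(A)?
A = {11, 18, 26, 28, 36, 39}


Set A = {11, 18, 26, 28, 36, 39}
Elements in ascending order: 11, 18, 26, 28, 36, 39
The smallest element is 11.

11


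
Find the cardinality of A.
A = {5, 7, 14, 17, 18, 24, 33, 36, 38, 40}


Set A = {5, 7, 14, 17, 18, 24, 33, 36, 38, 40}
Listing elements: 5, 7, 14, 17, 18, 24, 33, 36, 38, 40
Counting: 10 elements
|A| = 10

10


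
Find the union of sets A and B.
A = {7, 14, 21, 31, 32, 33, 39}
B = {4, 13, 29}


Set A = {7, 14, 21, 31, 32, 33, 39}
Set B = {4, 13, 29}
A ∪ B includes all elements in either set.
Elements from A: {7, 14, 21, 31, 32, 33, 39}
Elements from B not already included: {4, 13, 29}
A ∪ B = {4, 7, 13, 14, 21, 29, 31, 32, 33, 39}

{4, 7, 13, 14, 21, 29, 31, 32, 33, 39}


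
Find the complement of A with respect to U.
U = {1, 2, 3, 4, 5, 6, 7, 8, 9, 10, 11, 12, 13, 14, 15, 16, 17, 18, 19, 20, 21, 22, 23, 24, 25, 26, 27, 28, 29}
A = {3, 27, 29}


Universal set U = {1, 2, 3, 4, 5, 6, 7, 8, 9, 10, 11, 12, 13, 14, 15, 16, 17, 18, 19, 20, 21, 22, 23, 24, 25, 26, 27, 28, 29}
Set A = {3, 27, 29}
A' = U \ A = elements in U but not in A
Checking each element of U:
1 (not in A, include), 2 (not in A, include), 3 (in A, exclude), 4 (not in A, include), 5 (not in A, include), 6 (not in A, include), 7 (not in A, include), 8 (not in A, include), 9 (not in A, include), 10 (not in A, include), 11 (not in A, include), 12 (not in A, include), 13 (not in A, include), 14 (not in A, include), 15 (not in A, include), 16 (not in A, include), 17 (not in A, include), 18 (not in A, include), 19 (not in A, include), 20 (not in A, include), 21 (not in A, include), 22 (not in A, include), 23 (not in A, include), 24 (not in A, include), 25 (not in A, include), 26 (not in A, include), 27 (in A, exclude), 28 (not in A, include), 29 (in A, exclude)
A' = {1, 2, 4, 5, 6, 7, 8, 9, 10, 11, 12, 13, 14, 15, 16, 17, 18, 19, 20, 21, 22, 23, 24, 25, 26, 28}

{1, 2, 4, 5, 6, 7, 8, 9, 10, 11, 12, 13, 14, 15, 16, 17, 18, 19, 20, 21, 22, 23, 24, 25, 26, 28}


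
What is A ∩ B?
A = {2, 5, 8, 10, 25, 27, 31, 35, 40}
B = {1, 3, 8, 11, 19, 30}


Set A = {2, 5, 8, 10, 25, 27, 31, 35, 40}
Set B = {1, 3, 8, 11, 19, 30}
A ∩ B includes only elements in both sets.
Check each element of A against B:
2 ✗, 5 ✗, 8 ✓, 10 ✗, 25 ✗, 27 ✗, 31 ✗, 35 ✗, 40 ✗
A ∩ B = {8}

{8}


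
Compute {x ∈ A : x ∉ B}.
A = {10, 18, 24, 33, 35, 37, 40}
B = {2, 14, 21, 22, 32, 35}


Set A = {10, 18, 24, 33, 35, 37, 40}
Set B = {2, 14, 21, 22, 32, 35}
Check each element of A against B:
10 ∉ B (include), 18 ∉ B (include), 24 ∉ B (include), 33 ∉ B (include), 35 ∈ B, 37 ∉ B (include), 40 ∉ B (include)
Elements of A not in B: {10, 18, 24, 33, 37, 40}

{10, 18, 24, 33, 37, 40}


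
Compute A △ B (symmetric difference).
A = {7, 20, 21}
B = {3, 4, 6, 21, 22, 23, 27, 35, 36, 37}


Set A = {7, 20, 21}
Set B = {3, 4, 6, 21, 22, 23, 27, 35, 36, 37}
A △ B = (A \ B) ∪ (B \ A)
Elements in A but not B: {7, 20}
Elements in B but not A: {3, 4, 6, 22, 23, 27, 35, 36, 37}
A △ B = {3, 4, 6, 7, 20, 22, 23, 27, 35, 36, 37}

{3, 4, 6, 7, 20, 22, 23, 27, 35, 36, 37}


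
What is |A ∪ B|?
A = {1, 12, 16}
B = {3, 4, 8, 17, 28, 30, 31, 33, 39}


Set A = {1, 12, 16}, |A| = 3
Set B = {3, 4, 8, 17, 28, 30, 31, 33, 39}, |B| = 9
A ∩ B = {}, |A ∩ B| = 0
|A ∪ B| = |A| + |B| - |A ∩ B| = 3 + 9 - 0 = 12

12


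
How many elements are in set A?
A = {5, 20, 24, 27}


Set A = {5, 20, 24, 27}
Listing elements: 5, 20, 24, 27
Counting: 4 elements
|A| = 4

4


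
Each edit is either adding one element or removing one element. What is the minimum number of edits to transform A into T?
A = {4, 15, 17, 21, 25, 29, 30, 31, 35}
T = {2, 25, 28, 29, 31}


Set A = {4, 15, 17, 21, 25, 29, 30, 31, 35}
Set T = {2, 25, 28, 29, 31}
Elements to remove from A (in A, not in T): {4, 15, 17, 21, 30, 35} → 6 removals
Elements to add to A (in T, not in A): {2, 28} → 2 additions
Total edits = 6 + 2 = 8

8


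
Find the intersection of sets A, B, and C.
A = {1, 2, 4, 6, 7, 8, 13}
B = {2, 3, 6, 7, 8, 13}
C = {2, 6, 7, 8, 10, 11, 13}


Set A = {1, 2, 4, 6, 7, 8, 13}
Set B = {2, 3, 6, 7, 8, 13}
Set C = {2, 6, 7, 8, 10, 11, 13}
First, A ∩ B = {2, 6, 7, 8, 13}
Then, (A ∩ B) ∩ C = {2, 6, 7, 8, 13}

{2, 6, 7, 8, 13}


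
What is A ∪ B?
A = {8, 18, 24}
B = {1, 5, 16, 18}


Set A = {8, 18, 24}
Set B = {1, 5, 16, 18}
A ∪ B includes all elements in either set.
Elements from A: {8, 18, 24}
Elements from B not already included: {1, 5, 16}
A ∪ B = {1, 5, 8, 16, 18, 24}

{1, 5, 8, 16, 18, 24}


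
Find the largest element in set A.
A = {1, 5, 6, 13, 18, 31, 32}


Set A = {1, 5, 6, 13, 18, 31, 32}
Elements in ascending order: 1, 5, 6, 13, 18, 31, 32
The largest element is 32.

32


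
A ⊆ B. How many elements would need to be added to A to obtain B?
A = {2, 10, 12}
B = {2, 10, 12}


Set A = {2, 10, 12}, |A| = 3
Set B = {2, 10, 12}, |B| = 3
Since A ⊆ B: B \ A = {}
|B| - |A| = 3 - 3 = 0

0


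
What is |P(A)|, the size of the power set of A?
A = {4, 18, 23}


Set A = {4, 18, 23}
|A| = 3
The power set P(A) contains all subsets of A.
|P(A)| = 2^|A| = 2^3 = 8

8


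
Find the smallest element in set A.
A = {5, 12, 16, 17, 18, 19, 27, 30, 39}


Set A = {5, 12, 16, 17, 18, 19, 27, 30, 39}
Elements in ascending order: 5, 12, 16, 17, 18, 19, 27, 30, 39
The smallest element is 5.

5


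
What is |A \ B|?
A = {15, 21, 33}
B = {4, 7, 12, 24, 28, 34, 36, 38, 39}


Set A = {15, 21, 33}
Set B = {4, 7, 12, 24, 28, 34, 36, 38, 39}
A \ B = {15, 21, 33}
|A \ B| = 3

3


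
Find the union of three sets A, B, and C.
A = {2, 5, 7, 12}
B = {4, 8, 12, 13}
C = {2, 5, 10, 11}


Set A = {2, 5, 7, 12}
Set B = {4, 8, 12, 13}
Set C = {2, 5, 10, 11}
First, A ∪ B = {2, 4, 5, 7, 8, 12, 13}
Then, (A ∪ B) ∪ C = {2, 4, 5, 7, 8, 10, 11, 12, 13}

{2, 4, 5, 7, 8, 10, 11, 12, 13}


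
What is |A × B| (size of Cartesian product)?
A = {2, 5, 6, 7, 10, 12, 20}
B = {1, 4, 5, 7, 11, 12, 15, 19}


Set A = {2, 5, 6, 7, 10, 12, 20} has 7 elements.
Set B = {1, 4, 5, 7, 11, 12, 15, 19} has 8 elements.
|A × B| = |A| × |B| = 7 × 8 = 56

56


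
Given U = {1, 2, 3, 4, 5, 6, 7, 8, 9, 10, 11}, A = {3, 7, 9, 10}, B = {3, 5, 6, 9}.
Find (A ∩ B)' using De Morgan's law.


U = {1, 2, 3, 4, 5, 6, 7, 8, 9, 10, 11}
A = {3, 7, 9, 10}, B = {3, 5, 6, 9}
A ∩ B = {3, 9}
(A ∩ B)' = U \ (A ∩ B) = {1, 2, 4, 5, 6, 7, 8, 10, 11}
Verification via A' ∪ B': A' = {1, 2, 4, 5, 6, 8, 11}, B' = {1, 2, 4, 7, 8, 10, 11}
A' ∪ B' = {1, 2, 4, 5, 6, 7, 8, 10, 11} ✓

{1, 2, 4, 5, 6, 7, 8, 10, 11}


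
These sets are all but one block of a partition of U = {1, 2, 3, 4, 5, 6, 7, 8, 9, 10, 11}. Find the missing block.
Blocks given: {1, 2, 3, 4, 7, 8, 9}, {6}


U = {1, 2, 3, 4, 5, 6, 7, 8, 9, 10, 11}
Shown blocks: {1, 2, 3, 4, 7, 8, 9}, {6}
A partition's blocks are pairwise disjoint and cover U, so the missing block = U \ (union of shown blocks).
Union of shown blocks: {1, 2, 3, 4, 6, 7, 8, 9}
Missing block = U \ (union) = {5, 10, 11}

{5, 10, 11}


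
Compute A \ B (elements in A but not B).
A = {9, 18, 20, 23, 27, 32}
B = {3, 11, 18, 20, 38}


Set A = {9, 18, 20, 23, 27, 32}
Set B = {3, 11, 18, 20, 38}
A \ B includes elements in A that are not in B.
Check each element of A:
9 (not in B, keep), 18 (in B, remove), 20 (in B, remove), 23 (not in B, keep), 27 (not in B, keep), 32 (not in B, keep)
A \ B = {9, 23, 27, 32}

{9, 23, 27, 32}


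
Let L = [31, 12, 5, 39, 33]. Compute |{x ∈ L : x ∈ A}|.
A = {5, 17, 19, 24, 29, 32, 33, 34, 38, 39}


Set A = {5, 17, 19, 24, 29, 32, 33, 34, 38, 39}
Candidates: [31, 12, 5, 39, 33]
Check each candidate:
31 ∉ A, 12 ∉ A, 5 ∈ A, 39 ∈ A, 33 ∈ A
Count of candidates in A: 3

3


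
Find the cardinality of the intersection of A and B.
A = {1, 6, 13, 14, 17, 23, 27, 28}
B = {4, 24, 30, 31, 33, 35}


Set A = {1, 6, 13, 14, 17, 23, 27, 28}
Set B = {4, 24, 30, 31, 33, 35}
A ∩ B = {}
|A ∩ B| = 0

0


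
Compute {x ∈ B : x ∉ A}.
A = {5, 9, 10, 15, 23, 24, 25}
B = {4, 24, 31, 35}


Set A = {5, 9, 10, 15, 23, 24, 25}
Set B = {4, 24, 31, 35}
Check each element of B against A:
4 ∉ A (include), 24 ∈ A, 31 ∉ A (include), 35 ∉ A (include)
Elements of B not in A: {4, 31, 35}

{4, 31, 35}


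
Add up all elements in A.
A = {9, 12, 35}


Set A = {9, 12, 35}
Sum = 9 + 12 + 35 = 56

56


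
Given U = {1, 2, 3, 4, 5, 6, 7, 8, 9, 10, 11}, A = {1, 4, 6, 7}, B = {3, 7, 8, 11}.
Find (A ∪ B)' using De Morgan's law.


U = {1, 2, 3, 4, 5, 6, 7, 8, 9, 10, 11}
A = {1, 4, 6, 7}, B = {3, 7, 8, 11}
A ∪ B = {1, 3, 4, 6, 7, 8, 11}
(A ∪ B)' = U \ (A ∪ B) = {2, 5, 9, 10}
Verification via A' ∩ B': A' = {2, 3, 5, 8, 9, 10, 11}, B' = {1, 2, 4, 5, 6, 9, 10}
A' ∩ B' = {2, 5, 9, 10} ✓

{2, 5, 9, 10}


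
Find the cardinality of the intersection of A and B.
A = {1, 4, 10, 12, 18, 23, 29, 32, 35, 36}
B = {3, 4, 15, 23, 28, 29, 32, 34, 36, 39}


Set A = {1, 4, 10, 12, 18, 23, 29, 32, 35, 36}
Set B = {3, 4, 15, 23, 28, 29, 32, 34, 36, 39}
A ∩ B = {4, 23, 29, 32, 36}
|A ∩ B| = 5

5


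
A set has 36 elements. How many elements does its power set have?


The set has 36 elements.
The power set contains all possible subsets.
|P(A)| = 2^|A| = 2^36 = 68719476736

68719476736


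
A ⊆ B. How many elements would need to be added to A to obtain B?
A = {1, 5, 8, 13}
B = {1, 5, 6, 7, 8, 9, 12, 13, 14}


Set A = {1, 5, 8, 13}, |A| = 4
Set B = {1, 5, 6, 7, 8, 9, 12, 13, 14}, |B| = 9
Since A ⊆ B: B \ A = {6, 7, 9, 12, 14}
|B| - |A| = 9 - 4 = 5

5


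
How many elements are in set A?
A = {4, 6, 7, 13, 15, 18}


Set A = {4, 6, 7, 13, 15, 18}
Listing elements: 4, 6, 7, 13, 15, 18
Counting: 6 elements
|A| = 6

6


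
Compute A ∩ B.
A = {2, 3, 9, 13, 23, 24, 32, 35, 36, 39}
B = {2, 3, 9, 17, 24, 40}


Set A = {2, 3, 9, 13, 23, 24, 32, 35, 36, 39}
Set B = {2, 3, 9, 17, 24, 40}
A ∩ B includes only elements in both sets.
Check each element of A against B:
2 ✓, 3 ✓, 9 ✓, 13 ✗, 23 ✗, 24 ✓, 32 ✗, 35 ✗, 36 ✗, 39 ✗
A ∩ B = {2, 3, 9, 24}

{2, 3, 9, 24}


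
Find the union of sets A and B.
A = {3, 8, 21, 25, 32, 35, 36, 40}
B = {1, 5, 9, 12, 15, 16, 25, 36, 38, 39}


Set A = {3, 8, 21, 25, 32, 35, 36, 40}
Set B = {1, 5, 9, 12, 15, 16, 25, 36, 38, 39}
A ∪ B includes all elements in either set.
Elements from A: {3, 8, 21, 25, 32, 35, 36, 40}
Elements from B not already included: {1, 5, 9, 12, 15, 16, 38, 39}
A ∪ B = {1, 3, 5, 8, 9, 12, 15, 16, 21, 25, 32, 35, 36, 38, 39, 40}

{1, 3, 5, 8, 9, 12, 15, 16, 21, 25, 32, 35, 36, 38, 39, 40}


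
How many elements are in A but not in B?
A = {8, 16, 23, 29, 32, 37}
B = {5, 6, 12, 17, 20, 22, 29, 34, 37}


Set A = {8, 16, 23, 29, 32, 37}
Set B = {5, 6, 12, 17, 20, 22, 29, 34, 37}
A \ B = {8, 16, 23, 32}
|A \ B| = 4

4


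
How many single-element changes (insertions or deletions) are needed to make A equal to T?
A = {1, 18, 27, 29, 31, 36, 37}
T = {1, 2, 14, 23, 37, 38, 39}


Set A = {1, 18, 27, 29, 31, 36, 37}
Set T = {1, 2, 14, 23, 37, 38, 39}
Elements to remove from A (in A, not in T): {18, 27, 29, 31, 36} → 5 removals
Elements to add to A (in T, not in A): {2, 14, 23, 38, 39} → 5 additions
Total edits = 5 + 5 = 10

10


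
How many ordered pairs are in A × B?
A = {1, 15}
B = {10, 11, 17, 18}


Set A = {1, 15} has 2 elements.
Set B = {10, 11, 17, 18} has 4 elements.
|A × B| = |A| × |B| = 2 × 4 = 8

8


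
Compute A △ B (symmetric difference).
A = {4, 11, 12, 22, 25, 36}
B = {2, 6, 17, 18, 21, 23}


Set A = {4, 11, 12, 22, 25, 36}
Set B = {2, 6, 17, 18, 21, 23}
A △ B = (A \ B) ∪ (B \ A)
Elements in A but not B: {4, 11, 12, 22, 25, 36}
Elements in B but not A: {2, 6, 17, 18, 21, 23}
A △ B = {2, 4, 6, 11, 12, 17, 18, 21, 22, 23, 25, 36}

{2, 4, 6, 11, 12, 17, 18, 21, 22, 23, 25, 36}


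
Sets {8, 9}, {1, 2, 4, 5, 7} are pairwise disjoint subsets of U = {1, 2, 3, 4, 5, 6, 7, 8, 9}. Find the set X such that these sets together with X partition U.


U = {1, 2, 3, 4, 5, 6, 7, 8, 9}
Shown blocks: {8, 9}, {1, 2, 4, 5, 7}
A partition's blocks are pairwise disjoint and cover U, so the missing block = U \ (union of shown blocks).
Union of shown blocks: {1, 2, 4, 5, 7, 8, 9}
Missing block = U \ (union) = {3, 6}

{3, 6}


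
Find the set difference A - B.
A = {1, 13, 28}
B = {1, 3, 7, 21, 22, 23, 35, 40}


Set A = {1, 13, 28}
Set B = {1, 3, 7, 21, 22, 23, 35, 40}
A \ B includes elements in A that are not in B.
Check each element of A:
1 (in B, remove), 13 (not in B, keep), 28 (not in B, keep)
A \ B = {13, 28}

{13, 28}


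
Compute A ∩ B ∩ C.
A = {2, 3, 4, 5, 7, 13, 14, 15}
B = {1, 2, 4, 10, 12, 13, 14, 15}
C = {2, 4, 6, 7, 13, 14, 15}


Set A = {2, 3, 4, 5, 7, 13, 14, 15}
Set B = {1, 2, 4, 10, 12, 13, 14, 15}
Set C = {2, 4, 6, 7, 13, 14, 15}
First, A ∩ B = {2, 4, 13, 14, 15}
Then, (A ∩ B) ∩ C = {2, 4, 13, 14, 15}

{2, 4, 13, 14, 15}


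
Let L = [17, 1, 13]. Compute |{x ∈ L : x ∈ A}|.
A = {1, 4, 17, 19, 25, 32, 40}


Set A = {1, 4, 17, 19, 25, 32, 40}
Candidates: [17, 1, 13]
Check each candidate:
17 ∈ A, 1 ∈ A, 13 ∉ A
Count of candidates in A: 2

2
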